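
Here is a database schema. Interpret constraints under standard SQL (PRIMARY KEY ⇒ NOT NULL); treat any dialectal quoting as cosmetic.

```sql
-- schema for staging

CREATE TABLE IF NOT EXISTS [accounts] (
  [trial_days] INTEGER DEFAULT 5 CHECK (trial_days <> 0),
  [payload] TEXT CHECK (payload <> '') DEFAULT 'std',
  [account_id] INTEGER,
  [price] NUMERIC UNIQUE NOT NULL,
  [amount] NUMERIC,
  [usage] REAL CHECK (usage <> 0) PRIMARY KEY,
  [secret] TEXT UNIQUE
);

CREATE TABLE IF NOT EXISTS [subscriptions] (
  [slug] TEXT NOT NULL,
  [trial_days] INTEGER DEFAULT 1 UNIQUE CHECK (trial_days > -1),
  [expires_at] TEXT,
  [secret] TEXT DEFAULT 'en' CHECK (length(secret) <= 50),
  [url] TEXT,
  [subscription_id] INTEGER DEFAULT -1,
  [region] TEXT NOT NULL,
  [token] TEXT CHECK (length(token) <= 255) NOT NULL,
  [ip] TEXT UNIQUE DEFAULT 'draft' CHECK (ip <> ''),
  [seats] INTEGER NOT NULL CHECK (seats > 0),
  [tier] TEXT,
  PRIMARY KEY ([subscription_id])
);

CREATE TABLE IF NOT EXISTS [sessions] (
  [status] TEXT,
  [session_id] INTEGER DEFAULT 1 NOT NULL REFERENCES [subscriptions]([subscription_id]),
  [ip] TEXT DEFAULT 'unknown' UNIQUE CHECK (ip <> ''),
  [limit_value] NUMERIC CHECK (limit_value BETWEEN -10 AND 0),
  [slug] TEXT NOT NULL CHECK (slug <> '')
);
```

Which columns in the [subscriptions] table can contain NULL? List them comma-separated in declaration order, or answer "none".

- slug: declared NOT NULL → not nullable.
- trial_days: CHECK does not forbid NULL (a CHECK constraint passes when its expression is NULL) → nullable.
- expires_at: no NOT NULL constraint applies → nullable.
- secret: CHECK does not forbid NULL (a CHECK constraint passes when its expression is NULL) → nullable.
- url: no NOT NULL constraint applies → nullable.
- subscription_id: part of the PRIMARY KEY, which implies NOT NULL → not nullable.
- region: declared NOT NULL → not nullable.
- token: declared NOT NULL → not nullable.
- ip: CHECK does not forbid NULL (a CHECK constraint passes when its expression is NULL) → nullable.
- seats: declared NOT NULL → not nullable.
- tier: no NOT NULL constraint applies → nullable.

trial_days, expires_at, secret, url, ip, tier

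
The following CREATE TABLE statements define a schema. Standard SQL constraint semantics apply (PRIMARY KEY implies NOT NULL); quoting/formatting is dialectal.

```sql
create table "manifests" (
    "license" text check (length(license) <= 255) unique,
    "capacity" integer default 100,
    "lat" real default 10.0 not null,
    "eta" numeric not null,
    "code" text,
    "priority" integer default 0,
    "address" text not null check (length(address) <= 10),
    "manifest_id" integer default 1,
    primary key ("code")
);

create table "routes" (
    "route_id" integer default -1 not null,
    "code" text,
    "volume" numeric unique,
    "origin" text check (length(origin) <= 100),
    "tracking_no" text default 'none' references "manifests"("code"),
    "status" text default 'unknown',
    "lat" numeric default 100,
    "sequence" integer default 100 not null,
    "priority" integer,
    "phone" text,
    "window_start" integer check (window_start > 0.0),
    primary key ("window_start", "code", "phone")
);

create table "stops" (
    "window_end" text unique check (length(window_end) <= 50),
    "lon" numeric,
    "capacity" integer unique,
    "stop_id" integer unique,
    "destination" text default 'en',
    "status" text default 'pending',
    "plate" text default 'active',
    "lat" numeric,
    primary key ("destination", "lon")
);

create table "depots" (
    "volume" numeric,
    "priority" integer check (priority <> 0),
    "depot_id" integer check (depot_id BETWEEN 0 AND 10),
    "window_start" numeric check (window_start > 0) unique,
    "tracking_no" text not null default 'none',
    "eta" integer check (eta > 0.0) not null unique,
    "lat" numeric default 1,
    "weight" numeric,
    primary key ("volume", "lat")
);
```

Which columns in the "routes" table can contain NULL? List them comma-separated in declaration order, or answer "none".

volume, origin, tracking_no, status, lat, priority

- route_id: declared NOT NULL → not nullable.
- code: part of the PRIMARY KEY, which implies NOT NULL → not nullable.
- volume: UNIQUE does not imply NOT NULL → nullable.
- origin: CHECK does not forbid NULL (a CHECK constraint passes when its expression is NULL) → nullable.
- tracking_no: a foreign key column may be NULL unless separately constrained → nullable.
- status: DEFAULT only fills an omitted column; an explicit NULL is still allowed → nullable.
- lat: DEFAULT only fills an omitted column; an explicit NULL is still allowed → nullable.
- sequence: declared NOT NULL → not nullable.
- priority: no NOT NULL constraint applies → nullable.
- phone: part of the PRIMARY KEY, which implies NOT NULL → not nullable.
- window_start: part of the PRIMARY KEY, which implies NOT NULL → not nullable.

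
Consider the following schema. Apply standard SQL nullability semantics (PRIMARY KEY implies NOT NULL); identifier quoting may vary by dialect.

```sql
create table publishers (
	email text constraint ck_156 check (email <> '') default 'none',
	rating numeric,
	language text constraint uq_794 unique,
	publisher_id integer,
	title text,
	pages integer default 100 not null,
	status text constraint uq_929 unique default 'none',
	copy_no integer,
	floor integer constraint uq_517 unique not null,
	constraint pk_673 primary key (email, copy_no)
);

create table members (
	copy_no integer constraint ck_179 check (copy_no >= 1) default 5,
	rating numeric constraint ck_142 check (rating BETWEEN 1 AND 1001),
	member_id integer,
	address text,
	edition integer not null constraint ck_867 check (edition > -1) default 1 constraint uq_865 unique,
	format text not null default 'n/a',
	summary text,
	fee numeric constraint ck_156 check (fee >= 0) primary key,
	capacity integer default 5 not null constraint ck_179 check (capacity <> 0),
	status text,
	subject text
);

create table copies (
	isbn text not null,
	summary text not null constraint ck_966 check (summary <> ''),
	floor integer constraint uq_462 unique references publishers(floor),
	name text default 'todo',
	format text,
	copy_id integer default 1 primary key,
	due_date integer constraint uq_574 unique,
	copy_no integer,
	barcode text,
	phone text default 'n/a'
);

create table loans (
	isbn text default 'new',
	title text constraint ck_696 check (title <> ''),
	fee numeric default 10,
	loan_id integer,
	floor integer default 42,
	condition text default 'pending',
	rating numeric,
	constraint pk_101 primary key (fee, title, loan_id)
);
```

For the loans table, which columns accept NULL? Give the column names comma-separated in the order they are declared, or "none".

- isbn: DEFAULT only fills an omitted column; an explicit NULL is still allowed → nullable.
- title: part of the PRIMARY KEY, which implies NOT NULL → not nullable.
- fee: part of the PRIMARY KEY, which implies NOT NULL → not nullable.
- loan_id: part of the PRIMARY KEY, which implies NOT NULL → not nullable.
- floor: DEFAULT only fills an omitted column; an explicit NULL is still allowed → nullable.
- condition: DEFAULT only fills an omitted column; an explicit NULL is still allowed → nullable.
- rating: no NOT NULL constraint applies → nullable.

isbn, floor, condition, rating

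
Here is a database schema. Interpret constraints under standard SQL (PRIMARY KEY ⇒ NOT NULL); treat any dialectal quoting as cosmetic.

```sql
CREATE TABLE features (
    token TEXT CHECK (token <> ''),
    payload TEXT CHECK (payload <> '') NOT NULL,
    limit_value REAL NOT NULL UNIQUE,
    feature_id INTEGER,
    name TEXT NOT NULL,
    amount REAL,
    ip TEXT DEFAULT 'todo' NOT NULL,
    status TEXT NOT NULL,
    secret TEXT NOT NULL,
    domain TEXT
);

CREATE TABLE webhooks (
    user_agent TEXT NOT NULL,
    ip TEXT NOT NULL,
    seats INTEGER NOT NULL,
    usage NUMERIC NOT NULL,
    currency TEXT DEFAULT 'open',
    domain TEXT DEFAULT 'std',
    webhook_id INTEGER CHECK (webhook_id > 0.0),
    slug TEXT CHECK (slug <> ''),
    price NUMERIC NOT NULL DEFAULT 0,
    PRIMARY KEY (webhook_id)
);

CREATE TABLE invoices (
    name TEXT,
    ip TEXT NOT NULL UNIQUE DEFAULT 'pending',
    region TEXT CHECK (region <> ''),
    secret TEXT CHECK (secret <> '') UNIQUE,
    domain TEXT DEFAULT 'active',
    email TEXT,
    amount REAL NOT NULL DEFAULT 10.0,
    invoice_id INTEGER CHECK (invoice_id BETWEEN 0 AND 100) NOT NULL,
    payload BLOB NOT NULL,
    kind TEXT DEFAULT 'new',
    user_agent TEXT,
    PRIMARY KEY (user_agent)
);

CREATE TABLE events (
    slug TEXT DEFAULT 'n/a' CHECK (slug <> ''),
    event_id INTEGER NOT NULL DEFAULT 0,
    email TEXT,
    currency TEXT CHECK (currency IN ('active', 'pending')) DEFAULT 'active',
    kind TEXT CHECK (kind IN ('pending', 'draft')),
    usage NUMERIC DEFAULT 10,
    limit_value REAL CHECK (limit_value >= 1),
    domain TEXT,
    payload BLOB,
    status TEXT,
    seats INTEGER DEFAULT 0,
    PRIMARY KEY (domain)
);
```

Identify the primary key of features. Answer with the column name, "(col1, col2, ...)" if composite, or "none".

No column is declared PRIMARY KEY inline, and there is no table-level PRIMARY KEY clause in features.

none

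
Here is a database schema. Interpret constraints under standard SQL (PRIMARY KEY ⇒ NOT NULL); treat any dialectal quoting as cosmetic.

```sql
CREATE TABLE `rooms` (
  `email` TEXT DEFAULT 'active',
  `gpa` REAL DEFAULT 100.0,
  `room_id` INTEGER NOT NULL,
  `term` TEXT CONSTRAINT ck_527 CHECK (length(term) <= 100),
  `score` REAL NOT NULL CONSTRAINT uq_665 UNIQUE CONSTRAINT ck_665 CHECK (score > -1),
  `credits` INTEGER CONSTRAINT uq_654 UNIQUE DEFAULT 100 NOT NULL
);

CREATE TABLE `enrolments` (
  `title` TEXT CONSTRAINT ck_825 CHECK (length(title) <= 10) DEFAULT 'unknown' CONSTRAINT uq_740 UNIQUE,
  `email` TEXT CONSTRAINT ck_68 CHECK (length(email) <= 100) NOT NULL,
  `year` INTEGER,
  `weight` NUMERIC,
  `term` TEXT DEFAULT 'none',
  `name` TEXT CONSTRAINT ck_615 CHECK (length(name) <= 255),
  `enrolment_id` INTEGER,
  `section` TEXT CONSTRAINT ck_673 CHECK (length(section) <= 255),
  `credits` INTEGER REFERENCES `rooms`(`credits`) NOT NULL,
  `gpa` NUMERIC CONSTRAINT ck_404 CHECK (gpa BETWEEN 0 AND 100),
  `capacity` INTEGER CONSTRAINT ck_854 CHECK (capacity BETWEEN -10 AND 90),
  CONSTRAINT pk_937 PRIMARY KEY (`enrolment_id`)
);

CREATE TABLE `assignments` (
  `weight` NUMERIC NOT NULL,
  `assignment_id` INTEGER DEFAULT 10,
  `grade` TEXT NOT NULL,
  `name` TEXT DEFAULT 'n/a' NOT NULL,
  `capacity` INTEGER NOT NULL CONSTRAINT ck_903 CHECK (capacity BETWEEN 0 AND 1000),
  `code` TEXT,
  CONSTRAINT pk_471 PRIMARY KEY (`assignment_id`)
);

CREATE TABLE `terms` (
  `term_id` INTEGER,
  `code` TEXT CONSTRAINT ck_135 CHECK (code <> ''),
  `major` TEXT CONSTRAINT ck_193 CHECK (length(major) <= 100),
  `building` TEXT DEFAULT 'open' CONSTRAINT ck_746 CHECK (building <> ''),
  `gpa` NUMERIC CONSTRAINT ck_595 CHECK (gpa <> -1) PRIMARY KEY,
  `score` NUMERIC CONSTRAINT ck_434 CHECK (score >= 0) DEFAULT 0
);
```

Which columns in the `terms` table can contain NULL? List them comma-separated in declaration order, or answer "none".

term_id, code, major, building, score

- term_id: no NOT NULL constraint applies → nullable.
- code: CHECK does not forbid NULL (a CHECK constraint passes when its expression is NULL) → nullable.
- major: CHECK does not forbid NULL (a CHECK constraint passes when its expression is NULL) → nullable.
- building: CHECK does not forbid NULL (a CHECK constraint passes when its expression is NULL) → nullable.
- gpa: part of the PRIMARY KEY, which implies NOT NULL → not nullable.
- score: CHECK does not forbid NULL (a CHECK constraint passes when its expression is NULL) → nullable.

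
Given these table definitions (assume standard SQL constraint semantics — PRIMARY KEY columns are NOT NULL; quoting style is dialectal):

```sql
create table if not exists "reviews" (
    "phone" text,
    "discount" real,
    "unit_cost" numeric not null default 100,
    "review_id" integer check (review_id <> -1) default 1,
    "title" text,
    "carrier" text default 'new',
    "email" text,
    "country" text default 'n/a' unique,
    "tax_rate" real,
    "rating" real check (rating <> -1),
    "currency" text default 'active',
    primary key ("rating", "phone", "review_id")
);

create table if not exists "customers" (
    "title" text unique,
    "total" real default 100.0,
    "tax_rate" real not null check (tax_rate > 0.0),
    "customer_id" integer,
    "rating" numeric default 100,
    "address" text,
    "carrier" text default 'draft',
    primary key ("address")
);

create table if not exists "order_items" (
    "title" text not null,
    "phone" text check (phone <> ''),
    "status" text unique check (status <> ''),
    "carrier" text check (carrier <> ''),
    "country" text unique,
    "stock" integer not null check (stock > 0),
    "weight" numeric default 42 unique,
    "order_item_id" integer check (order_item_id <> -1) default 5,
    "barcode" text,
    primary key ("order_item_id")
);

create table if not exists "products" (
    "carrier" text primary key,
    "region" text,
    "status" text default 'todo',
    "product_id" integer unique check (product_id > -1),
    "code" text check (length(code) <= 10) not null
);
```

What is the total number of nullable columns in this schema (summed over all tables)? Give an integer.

reviews: 7 nullable (discount, title, carrier, email, country, tax_rate, currency — PK (rating, phone, review_id) and explicit NOT NULL columns excluded).
customers: 5 nullable (title, total, customer_id, rating, carrier — PK (address) and explicit NOT NULL columns excluded).
order_items: 6 nullable (phone, status, carrier, country, weight, barcode — PK (order_item_id) and explicit NOT NULL columns excluded).
products: 3 nullable (region, status, product_id — PK (carrier) and explicit NOT NULL columns excluded).
Total: 7 + 5 + 6 + 3 = 21.

21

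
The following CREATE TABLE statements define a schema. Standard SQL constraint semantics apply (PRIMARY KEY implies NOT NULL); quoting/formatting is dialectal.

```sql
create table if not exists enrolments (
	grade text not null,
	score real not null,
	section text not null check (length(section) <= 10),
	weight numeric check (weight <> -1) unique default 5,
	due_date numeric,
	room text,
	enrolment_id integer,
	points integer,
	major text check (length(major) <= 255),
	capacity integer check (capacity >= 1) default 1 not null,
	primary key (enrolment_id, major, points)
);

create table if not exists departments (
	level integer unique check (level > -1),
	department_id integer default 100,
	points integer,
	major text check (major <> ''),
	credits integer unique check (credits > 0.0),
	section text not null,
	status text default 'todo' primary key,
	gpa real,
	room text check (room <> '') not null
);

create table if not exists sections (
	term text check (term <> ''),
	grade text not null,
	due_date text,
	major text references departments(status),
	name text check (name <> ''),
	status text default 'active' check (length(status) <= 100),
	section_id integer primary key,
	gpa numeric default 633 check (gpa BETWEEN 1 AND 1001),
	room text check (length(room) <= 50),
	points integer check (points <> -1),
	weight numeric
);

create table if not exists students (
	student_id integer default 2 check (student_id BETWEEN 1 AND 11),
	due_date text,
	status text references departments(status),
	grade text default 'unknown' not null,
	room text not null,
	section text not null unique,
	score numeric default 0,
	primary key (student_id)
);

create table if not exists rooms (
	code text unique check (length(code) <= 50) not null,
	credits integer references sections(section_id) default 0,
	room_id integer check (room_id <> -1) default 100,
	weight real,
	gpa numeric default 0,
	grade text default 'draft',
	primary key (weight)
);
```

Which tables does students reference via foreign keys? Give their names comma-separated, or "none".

- status REFERENCES departments(status).

departments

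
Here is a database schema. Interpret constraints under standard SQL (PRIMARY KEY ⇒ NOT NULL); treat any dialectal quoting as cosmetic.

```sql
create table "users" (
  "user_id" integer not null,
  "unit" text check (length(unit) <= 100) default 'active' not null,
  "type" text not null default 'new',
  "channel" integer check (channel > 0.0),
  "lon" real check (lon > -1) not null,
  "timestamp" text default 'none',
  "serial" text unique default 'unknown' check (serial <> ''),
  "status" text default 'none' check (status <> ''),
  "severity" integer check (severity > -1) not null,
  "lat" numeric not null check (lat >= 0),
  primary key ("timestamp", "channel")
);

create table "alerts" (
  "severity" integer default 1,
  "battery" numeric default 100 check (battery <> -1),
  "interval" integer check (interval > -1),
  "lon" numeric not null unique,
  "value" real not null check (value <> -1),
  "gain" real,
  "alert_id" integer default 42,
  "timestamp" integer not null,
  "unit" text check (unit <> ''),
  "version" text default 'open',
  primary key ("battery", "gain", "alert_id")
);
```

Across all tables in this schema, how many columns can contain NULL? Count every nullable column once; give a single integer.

users: 2 nullable (serial, status — PK (timestamp, channel) and explicit NOT NULL columns excluded).
alerts: 4 nullable (severity, interval, unit, version — PK (battery, gain, alert_id) and explicit NOT NULL columns excluded).
Total: 2 + 4 = 6.

6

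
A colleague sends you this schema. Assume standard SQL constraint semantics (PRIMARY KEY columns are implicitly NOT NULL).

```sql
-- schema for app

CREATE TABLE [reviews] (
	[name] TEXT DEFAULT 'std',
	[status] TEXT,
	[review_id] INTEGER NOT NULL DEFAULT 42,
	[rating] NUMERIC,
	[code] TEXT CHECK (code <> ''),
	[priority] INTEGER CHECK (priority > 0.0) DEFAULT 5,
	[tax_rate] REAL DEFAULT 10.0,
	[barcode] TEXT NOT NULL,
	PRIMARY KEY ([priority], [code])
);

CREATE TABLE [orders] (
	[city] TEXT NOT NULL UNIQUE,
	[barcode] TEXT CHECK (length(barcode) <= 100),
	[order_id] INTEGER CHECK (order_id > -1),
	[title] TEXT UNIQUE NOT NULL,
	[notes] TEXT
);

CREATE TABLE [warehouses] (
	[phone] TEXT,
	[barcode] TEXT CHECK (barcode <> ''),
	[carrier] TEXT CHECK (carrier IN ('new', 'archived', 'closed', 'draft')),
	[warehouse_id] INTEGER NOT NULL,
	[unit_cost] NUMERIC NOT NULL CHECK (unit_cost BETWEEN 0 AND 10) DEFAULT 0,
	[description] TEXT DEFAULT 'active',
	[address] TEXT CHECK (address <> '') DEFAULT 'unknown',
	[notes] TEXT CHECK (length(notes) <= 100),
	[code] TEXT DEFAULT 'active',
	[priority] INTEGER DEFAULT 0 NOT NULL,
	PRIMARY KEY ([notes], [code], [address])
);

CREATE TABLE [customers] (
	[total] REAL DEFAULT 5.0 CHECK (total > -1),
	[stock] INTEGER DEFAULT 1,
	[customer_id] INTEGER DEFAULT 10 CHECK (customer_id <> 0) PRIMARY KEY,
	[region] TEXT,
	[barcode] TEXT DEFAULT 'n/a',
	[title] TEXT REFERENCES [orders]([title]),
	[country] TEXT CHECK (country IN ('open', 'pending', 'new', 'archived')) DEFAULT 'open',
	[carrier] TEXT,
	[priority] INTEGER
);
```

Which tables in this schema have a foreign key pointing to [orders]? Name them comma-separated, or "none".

- customers.title references orders(title).

customers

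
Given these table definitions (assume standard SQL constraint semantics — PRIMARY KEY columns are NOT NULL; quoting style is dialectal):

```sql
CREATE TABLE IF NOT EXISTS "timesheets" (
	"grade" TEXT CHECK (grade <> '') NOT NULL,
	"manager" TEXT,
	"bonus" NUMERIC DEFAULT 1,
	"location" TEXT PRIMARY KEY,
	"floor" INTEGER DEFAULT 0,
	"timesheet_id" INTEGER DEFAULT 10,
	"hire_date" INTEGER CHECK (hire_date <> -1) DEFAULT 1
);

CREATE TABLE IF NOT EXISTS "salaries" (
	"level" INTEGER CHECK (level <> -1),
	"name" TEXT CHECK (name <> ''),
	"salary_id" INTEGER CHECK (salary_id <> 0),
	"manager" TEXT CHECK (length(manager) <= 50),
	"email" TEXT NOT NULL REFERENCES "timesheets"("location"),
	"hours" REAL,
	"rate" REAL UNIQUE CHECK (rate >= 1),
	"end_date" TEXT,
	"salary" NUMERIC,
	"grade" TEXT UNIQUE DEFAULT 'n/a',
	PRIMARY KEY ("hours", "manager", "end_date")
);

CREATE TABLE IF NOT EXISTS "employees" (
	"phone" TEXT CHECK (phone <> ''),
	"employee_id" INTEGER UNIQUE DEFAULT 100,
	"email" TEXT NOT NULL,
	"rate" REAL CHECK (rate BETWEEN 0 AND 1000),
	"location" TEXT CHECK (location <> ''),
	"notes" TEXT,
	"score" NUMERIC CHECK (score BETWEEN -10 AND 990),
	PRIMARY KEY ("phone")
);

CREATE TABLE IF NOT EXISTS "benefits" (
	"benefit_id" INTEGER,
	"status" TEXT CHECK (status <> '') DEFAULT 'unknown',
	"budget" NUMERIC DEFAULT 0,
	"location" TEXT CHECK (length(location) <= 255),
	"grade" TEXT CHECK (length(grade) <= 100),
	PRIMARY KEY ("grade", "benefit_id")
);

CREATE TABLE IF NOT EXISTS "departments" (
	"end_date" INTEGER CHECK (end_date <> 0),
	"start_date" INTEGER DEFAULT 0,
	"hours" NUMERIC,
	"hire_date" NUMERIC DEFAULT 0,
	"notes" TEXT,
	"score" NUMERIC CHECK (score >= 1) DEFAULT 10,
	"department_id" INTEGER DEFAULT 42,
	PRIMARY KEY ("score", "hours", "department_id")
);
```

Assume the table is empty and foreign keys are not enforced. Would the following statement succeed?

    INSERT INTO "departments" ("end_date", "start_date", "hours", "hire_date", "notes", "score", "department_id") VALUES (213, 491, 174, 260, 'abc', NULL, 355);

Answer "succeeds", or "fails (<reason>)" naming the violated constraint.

score is explicitly set to NULL, but score is part of the PRIMARY KEY (implied NOT NULL).

fails (NOT NULL on score)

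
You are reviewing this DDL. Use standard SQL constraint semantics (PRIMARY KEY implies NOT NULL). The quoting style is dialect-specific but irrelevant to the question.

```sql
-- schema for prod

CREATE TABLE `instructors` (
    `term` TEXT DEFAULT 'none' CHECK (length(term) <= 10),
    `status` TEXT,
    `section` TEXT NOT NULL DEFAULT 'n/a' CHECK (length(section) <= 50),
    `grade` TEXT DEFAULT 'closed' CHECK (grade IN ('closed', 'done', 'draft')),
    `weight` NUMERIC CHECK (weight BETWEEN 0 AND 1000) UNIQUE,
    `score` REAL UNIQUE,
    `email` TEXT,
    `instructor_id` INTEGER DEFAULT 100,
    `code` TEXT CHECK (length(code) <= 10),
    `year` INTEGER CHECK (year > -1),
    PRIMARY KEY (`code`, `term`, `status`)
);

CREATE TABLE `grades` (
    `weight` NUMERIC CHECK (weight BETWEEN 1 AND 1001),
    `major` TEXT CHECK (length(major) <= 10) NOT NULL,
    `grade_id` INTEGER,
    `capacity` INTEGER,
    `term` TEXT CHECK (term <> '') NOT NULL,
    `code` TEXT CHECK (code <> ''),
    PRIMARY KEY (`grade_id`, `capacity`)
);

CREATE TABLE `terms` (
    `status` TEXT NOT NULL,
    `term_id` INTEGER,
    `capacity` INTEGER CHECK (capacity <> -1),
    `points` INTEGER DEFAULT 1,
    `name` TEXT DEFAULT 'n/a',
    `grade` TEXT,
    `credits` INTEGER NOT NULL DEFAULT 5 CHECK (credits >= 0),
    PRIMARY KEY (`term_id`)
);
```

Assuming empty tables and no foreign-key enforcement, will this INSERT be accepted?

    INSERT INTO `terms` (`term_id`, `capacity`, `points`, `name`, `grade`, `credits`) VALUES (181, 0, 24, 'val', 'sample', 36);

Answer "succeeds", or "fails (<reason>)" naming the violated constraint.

status is omitted from the column list and has no DEFAULT, so it would receive NULL.
But status is declared NOT NULL.

fails (NOT NULL on status)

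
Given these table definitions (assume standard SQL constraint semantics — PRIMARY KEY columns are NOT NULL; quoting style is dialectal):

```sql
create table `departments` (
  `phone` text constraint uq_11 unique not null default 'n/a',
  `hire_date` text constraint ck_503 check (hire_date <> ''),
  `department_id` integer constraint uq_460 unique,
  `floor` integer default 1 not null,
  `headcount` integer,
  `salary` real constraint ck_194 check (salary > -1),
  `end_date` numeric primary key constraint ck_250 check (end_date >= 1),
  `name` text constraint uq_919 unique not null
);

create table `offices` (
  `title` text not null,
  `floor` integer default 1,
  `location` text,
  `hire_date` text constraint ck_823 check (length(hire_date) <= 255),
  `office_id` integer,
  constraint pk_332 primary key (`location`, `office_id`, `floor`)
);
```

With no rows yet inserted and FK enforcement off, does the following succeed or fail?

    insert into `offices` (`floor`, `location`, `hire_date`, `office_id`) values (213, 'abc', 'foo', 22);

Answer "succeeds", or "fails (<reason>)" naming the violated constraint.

title is omitted from the column list and has no DEFAULT, so it would receive NULL.
But title is declared NOT NULL.

fails (NOT NULL on title)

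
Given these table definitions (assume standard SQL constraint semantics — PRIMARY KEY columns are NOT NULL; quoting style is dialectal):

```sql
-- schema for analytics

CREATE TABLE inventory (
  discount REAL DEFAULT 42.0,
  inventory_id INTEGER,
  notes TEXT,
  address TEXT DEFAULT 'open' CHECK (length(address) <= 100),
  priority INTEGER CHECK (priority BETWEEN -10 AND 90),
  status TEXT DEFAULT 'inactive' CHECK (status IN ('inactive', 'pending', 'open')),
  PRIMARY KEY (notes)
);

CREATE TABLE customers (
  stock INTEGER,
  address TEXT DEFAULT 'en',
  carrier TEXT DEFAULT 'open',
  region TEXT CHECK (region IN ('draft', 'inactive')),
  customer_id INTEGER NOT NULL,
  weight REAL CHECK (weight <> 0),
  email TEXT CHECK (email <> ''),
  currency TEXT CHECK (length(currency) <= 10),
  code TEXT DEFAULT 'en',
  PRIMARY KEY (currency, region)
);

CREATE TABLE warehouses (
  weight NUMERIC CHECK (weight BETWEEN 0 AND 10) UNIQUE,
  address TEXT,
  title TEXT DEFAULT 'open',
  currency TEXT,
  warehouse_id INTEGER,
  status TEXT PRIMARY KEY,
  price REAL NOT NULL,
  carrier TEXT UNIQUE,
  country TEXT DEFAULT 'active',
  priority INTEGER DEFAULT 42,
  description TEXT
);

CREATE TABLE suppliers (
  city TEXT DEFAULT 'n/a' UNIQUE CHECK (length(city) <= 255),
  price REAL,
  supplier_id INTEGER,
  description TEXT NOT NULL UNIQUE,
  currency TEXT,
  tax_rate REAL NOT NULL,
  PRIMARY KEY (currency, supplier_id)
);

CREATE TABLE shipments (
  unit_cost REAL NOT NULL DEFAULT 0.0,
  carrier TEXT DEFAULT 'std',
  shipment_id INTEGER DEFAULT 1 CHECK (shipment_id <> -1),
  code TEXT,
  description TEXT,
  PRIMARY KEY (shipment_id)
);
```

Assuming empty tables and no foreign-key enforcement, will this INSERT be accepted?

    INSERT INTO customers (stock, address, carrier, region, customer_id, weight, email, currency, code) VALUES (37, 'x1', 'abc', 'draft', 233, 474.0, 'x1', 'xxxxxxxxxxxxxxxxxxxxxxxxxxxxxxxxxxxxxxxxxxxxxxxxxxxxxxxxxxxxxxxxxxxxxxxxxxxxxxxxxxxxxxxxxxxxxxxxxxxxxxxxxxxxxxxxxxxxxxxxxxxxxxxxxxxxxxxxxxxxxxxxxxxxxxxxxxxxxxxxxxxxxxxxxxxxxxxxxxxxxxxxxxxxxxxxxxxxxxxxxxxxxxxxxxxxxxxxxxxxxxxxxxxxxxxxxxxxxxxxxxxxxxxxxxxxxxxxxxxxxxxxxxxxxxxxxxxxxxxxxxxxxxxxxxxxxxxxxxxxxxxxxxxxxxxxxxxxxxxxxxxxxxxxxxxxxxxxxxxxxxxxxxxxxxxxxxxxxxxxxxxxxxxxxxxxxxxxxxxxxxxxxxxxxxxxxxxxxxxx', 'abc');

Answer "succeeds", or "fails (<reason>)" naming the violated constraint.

The value 'xxxxxxxxxxxxxxxxxxxxxxxxxxxxxxxxxxxxxxxxxxxxxxxxxxxxxxxxxxxxxxxxxxxxxxxxxxxxxxxxxxxxxxxxxxxxxxxxxxxxxxxxxxxxxxxxxxxxxxxxxxxxxxxxxxxxxxxxxxxxxxxxxxxxxxxxxxxxxxxxxxxxxxxxxxxxxxxxxxxxxxxxxxxxxxxxxxxxxxxxxxxxxxxxxxxxxxxxxxxxxxxxxxxxxxxxxxxxxxxxxxxxxxxxxxxxxxxxxxxxxxxxxxxxxxxxxxxxxxxxxxxxxxxxxxxxxxxxxxxxxxxxxxxxxxxxxxxxxxxxxxxxxxxxxxxxxxxxxxxxxxxxxxxxxxxxxxxxxxxxxxxxxxxxxxxxxxxxxxxxxxxxxxxxxxxxxxxxxxxx' for currency violates CHECK (length(currency) <= 10).

fails (CHECK on currency)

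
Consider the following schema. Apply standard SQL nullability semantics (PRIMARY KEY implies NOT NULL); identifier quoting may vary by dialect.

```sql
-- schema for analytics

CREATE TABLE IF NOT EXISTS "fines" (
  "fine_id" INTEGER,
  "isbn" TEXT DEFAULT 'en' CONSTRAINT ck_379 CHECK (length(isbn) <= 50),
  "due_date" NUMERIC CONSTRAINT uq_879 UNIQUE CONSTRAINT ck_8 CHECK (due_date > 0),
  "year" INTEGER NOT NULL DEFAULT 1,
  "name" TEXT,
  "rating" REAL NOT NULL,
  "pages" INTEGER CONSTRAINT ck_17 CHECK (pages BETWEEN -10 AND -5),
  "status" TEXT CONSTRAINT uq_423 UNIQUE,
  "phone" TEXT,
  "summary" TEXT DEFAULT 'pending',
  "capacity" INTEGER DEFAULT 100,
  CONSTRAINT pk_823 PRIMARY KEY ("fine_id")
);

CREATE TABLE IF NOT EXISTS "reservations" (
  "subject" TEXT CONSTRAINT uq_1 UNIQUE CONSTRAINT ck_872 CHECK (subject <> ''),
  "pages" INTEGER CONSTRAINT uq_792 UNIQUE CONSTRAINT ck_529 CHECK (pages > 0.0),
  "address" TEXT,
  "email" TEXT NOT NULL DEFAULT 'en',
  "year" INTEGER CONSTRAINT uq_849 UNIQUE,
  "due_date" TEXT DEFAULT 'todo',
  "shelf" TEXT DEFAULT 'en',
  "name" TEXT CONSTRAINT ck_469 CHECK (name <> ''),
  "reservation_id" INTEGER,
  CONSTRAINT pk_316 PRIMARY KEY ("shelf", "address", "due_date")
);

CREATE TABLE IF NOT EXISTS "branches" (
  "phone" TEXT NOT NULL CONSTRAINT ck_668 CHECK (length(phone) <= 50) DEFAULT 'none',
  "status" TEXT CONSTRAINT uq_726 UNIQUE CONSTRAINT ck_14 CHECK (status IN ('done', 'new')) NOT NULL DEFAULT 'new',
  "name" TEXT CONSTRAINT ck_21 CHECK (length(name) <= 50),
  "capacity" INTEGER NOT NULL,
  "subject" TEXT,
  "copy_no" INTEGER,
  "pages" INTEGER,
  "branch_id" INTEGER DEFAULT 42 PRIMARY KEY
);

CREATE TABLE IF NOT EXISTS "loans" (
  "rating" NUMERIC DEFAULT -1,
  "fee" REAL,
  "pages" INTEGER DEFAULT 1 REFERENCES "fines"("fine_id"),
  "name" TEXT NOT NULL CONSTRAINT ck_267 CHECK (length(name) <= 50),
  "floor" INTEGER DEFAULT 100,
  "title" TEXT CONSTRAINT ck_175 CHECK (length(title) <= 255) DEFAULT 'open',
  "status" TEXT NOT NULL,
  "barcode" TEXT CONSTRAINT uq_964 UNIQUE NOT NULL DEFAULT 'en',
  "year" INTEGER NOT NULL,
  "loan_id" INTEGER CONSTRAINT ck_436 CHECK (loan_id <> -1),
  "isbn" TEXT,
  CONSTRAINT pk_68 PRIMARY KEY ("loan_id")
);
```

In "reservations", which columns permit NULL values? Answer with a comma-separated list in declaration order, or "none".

subject, pages, year, name, reservation_id

- subject: CHECK does not forbid NULL (a CHECK constraint passes when its expression is NULL) → nullable.
- pages: CHECK does not forbid NULL (a CHECK constraint passes when its expression is NULL) → nullable.
- address: part of the PRIMARY KEY, which implies NOT NULL → not nullable.
- email: declared NOT NULL → not nullable.
- year: UNIQUE does not imply NOT NULL → nullable.
- due_date: part of the PRIMARY KEY, which implies NOT NULL → not nullable.
- shelf: part of the PRIMARY KEY, which implies NOT NULL → not nullable.
- name: CHECK does not forbid NULL (a CHECK constraint passes when its expression is NULL) → nullable.
- reservation_id: no NOT NULL constraint applies → nullable.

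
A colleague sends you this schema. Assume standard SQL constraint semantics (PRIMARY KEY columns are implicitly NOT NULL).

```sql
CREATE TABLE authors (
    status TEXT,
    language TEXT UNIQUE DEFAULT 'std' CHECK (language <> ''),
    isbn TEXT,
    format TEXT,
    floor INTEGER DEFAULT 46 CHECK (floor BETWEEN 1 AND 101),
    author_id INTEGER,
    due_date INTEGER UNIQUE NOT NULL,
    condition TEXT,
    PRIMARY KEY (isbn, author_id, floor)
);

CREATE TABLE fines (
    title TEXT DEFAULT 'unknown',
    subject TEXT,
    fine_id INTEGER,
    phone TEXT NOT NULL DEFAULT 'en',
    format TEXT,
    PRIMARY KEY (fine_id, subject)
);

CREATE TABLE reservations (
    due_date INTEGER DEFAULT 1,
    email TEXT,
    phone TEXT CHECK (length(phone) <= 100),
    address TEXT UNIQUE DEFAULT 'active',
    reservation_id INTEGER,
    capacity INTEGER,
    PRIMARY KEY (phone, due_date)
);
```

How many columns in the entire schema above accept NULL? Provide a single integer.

10

authors: 4 nullable (status, language, format, condition — PK (isbn, author_id, floor) and explicit NOT NULL columns excluded).
fines: 2 nullable (title, format — PK (fine_id, subject) and explicit NOT NULL columns excluded).
reservations: 4 nullable (email, address, reservation_id, capacity — PK (phone, due_date) and explicit NOT NULL columns excluded).
Total: 4 + 2 + 4 = 10.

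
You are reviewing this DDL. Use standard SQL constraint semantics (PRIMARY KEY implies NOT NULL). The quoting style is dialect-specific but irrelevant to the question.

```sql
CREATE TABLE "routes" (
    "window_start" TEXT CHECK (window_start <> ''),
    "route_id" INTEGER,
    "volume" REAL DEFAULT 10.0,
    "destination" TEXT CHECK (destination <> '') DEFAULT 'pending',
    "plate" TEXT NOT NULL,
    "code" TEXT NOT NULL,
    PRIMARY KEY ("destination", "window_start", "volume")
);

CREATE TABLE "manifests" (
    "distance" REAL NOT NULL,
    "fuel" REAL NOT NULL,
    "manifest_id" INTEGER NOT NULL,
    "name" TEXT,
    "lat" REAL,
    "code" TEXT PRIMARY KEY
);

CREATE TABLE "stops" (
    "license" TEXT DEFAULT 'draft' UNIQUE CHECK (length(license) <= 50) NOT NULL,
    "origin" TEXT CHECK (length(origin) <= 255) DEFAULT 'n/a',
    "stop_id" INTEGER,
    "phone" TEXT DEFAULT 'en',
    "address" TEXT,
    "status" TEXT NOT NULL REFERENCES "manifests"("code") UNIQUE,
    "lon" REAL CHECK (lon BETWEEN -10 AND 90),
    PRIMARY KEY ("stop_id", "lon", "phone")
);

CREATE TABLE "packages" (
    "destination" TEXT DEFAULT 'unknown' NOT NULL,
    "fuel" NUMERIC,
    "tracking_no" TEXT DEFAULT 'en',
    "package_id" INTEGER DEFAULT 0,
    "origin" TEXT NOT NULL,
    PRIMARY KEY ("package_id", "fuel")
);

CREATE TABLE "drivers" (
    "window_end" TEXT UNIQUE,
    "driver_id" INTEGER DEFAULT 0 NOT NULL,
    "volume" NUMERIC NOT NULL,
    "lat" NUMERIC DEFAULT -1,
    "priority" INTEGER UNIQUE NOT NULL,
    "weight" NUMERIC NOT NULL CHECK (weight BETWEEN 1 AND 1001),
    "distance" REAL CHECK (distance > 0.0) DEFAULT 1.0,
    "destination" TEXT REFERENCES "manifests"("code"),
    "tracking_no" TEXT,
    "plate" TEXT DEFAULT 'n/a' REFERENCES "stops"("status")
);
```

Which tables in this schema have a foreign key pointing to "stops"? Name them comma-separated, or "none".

drivers

- drivers.plate references stops(status).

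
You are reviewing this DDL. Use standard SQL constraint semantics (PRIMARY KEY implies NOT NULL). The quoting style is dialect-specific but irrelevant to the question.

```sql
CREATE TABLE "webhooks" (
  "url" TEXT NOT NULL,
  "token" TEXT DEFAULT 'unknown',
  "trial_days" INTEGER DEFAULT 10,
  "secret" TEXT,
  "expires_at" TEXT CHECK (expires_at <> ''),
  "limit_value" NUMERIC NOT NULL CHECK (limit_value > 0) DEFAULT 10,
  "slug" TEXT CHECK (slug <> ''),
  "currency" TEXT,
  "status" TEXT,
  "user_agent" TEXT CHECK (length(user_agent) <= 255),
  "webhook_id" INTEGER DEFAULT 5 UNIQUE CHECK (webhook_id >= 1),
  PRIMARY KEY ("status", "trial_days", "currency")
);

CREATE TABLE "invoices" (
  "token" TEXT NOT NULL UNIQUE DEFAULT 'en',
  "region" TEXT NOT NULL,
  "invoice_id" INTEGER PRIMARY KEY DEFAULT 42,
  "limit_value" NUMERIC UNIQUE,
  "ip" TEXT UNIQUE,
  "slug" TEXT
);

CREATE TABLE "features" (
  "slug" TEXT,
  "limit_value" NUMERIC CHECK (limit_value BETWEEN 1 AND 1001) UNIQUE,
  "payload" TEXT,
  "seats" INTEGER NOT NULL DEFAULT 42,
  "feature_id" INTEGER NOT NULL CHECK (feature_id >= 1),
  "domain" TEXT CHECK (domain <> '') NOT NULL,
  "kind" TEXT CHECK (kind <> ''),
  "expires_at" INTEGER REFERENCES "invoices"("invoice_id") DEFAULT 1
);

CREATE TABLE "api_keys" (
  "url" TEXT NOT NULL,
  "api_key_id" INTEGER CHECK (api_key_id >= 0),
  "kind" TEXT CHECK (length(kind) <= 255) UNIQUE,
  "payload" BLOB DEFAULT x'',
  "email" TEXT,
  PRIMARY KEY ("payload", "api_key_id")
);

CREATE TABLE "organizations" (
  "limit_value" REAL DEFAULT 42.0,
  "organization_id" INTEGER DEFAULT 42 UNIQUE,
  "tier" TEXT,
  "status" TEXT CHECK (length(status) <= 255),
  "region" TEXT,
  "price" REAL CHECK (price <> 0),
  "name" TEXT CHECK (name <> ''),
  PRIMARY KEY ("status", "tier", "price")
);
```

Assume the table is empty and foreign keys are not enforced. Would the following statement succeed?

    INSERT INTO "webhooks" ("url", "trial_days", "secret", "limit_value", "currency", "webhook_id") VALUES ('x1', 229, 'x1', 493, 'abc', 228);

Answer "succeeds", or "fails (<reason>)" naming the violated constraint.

fails (NOT NULL on status)

status is omitted from the column list and has no DEFAULT, so it would receive NULL.
But status is part of the PRIMARY KEY (implied NOT NULL).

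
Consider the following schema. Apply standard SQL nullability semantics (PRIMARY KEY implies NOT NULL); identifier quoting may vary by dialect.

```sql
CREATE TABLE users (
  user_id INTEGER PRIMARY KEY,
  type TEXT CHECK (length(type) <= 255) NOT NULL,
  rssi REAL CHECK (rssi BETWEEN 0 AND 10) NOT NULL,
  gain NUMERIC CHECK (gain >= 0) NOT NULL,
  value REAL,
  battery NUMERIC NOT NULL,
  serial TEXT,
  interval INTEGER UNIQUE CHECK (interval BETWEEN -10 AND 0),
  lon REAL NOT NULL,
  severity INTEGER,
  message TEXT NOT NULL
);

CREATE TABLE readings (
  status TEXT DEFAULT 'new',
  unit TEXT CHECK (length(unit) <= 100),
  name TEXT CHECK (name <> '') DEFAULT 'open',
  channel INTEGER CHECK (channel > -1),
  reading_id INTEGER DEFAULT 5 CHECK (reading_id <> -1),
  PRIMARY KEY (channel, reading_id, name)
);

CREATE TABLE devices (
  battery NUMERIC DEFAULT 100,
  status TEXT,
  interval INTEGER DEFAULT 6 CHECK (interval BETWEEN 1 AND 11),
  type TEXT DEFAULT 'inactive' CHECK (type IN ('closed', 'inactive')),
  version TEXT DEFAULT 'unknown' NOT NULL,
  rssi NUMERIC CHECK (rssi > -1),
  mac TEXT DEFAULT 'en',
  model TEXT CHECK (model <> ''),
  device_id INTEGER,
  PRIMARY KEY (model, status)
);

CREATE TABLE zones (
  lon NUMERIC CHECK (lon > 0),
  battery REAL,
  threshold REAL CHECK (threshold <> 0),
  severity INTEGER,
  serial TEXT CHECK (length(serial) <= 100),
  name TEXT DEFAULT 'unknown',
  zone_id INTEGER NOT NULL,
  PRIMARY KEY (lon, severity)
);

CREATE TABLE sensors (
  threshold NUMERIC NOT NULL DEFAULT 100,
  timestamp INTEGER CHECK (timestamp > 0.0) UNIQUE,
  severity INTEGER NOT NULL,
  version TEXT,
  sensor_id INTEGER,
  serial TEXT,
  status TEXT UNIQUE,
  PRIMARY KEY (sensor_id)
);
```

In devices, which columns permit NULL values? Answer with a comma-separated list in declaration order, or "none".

battery, interval, type, rssi, mac, device_id

- battery: DEFAULT only fills an omitted column; an explicit NULL is still allowed → nullable.
- status: part of the PRIMARY KEY, which implies NOT NULL → not nullable.
- interval: CHECK does not forbid NULL (a CHECK constraint passes when its expression is NULL) → nullable.
- type: CHECK does not forbid NULL (a CHECK constraint passes when its expression is NULL) → nullable.
- version: declared NOT NULL → not nullable.
- rssi: CHECK does not forbid NULL (a CHECK constraint passes when its expression is NULL) → nullable.
- mac: DEFAULT only fills an omitted column; an explicit NULL is still allowed → nullable.
- model: part of the PRIMARY KEY, which implies NOT NULL → not nullable.
- device_id: no NOT NULL constraint applies → nullable.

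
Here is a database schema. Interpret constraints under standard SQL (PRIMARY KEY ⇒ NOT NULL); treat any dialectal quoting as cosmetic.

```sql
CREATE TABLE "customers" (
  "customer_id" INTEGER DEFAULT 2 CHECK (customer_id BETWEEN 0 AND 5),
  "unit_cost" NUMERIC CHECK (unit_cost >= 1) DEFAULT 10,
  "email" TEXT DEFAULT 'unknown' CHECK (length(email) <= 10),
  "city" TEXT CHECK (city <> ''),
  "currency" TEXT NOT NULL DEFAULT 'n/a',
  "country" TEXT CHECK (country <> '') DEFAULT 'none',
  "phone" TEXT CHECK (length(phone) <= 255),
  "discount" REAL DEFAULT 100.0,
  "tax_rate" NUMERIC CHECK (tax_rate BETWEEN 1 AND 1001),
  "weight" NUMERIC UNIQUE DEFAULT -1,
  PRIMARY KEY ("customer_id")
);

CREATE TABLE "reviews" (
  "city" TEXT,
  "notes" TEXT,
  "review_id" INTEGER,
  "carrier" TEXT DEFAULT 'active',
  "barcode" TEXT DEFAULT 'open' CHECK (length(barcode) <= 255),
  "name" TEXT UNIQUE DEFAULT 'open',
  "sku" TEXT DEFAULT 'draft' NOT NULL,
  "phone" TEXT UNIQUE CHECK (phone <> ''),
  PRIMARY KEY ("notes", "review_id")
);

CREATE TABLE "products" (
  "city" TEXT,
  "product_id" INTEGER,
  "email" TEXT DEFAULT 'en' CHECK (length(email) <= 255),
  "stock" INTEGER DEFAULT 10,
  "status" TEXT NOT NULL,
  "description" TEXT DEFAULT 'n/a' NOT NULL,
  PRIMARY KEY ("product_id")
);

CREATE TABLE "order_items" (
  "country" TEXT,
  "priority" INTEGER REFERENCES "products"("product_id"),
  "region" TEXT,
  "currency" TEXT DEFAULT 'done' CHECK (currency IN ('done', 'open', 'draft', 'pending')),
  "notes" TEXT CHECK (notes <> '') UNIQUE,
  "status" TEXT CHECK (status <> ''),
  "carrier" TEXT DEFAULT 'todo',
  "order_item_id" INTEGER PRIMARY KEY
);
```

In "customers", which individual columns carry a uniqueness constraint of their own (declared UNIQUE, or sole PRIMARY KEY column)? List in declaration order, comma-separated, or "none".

- customer_id: single-column PRIMARY KEY → unique.
- unit_cost: no UNIQUE or single-column PK constraint.
- email: no UNIQUE or single-column PK constraint.
- city: no UNIQUE or single-column PK constraint.
- currency: no UNIQUE or single-column PK constraint.
- country: no UNIQUE or single-column PK constraint.
- phone: no UNIQUE or single-column PK constraint.
- discount: no UNIQUE or single-column PK constraint.
- tax_rate: no UNIQUE or single-column PK constraint.
- weight: declared UNIQUE → unique.

customer_id, weight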